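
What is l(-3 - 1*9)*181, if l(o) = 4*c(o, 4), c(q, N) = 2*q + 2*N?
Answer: -11584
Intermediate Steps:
c(q, N) = 2*N + 2*q
l(o) = 32 + 8*o (l(o) = 4*(2*4 + 2*o) = 4*(8 + 2*o) = 32 + 8*o)
l(-3 - 1*9)*181 = (32 + 8*(-3 - 1*9))*181 = (32 + 8*(-3 - 9))*181 = (32 + 8*(-12))*181 = (32 - 96)*181 = -64*181 = -11584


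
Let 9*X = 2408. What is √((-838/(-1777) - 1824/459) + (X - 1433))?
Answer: I*√9600855300227/90627 ≈ 34.19*I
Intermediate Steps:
X = 2408/9 (X = (⅑)*2408 = 2408/9 ≈ 267.56)
√((-838/(-1777) - 1824/459) + (X - 1433)) = √((-838/(-1777) - 1824/459) + (2408/9 - 1433)) = √((-838*(-1/1777) - 1824*1/459) - 10489/9) = √((838/1777 - 608/153) - 10489/9) = √(-952202/271881 - 10489/9) = √(-317814403/271881) = I*√9600855300227/90627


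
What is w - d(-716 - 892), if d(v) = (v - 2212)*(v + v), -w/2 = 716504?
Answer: -13718128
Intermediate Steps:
w = -1433008 (w = -2*716504 = -1433008)
d(v) = 2*v*(-2212 + v) (d(v) = (-2212 + v)*(2*v) = 2*v*(-2212 + v))
w - d(-716 - 892) = -1433008 - 2*(-716 - 892)*(-2212 + (-716 - 892)) = -1433008 - 2*(-1608)*(-2212 - 1608) = -1433008 - 2*(-1608)*(-3820) = -1433008 - 1*12285120 = -1433008 - 12285120 = -13718128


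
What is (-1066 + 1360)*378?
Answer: 111132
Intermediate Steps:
(-1066 + 1360)*378 = 294*378 = 111132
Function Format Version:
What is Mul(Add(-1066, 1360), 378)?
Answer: 111132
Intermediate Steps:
Mul(Add(-1066, 1360), 378) = Mul(294, 378) = 111132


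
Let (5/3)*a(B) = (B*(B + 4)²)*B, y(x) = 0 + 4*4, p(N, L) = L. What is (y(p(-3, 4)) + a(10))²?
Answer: 138674176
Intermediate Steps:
y(x) = 16 (y(x) = 0 + 16 = 16)
a(B) = 3*B²*(4 + B)²/5 (a(B) = 3*((B*(B + 4)²)*B)/5 = 3*((B*(4 + B)²)*B)/5 = 3*(B²*(4 + B)²)/5 = 3*B²*(4 + B)²/5)
(y(p(-3, 4)) + a(10))² = (16 + (⅗)*10²*(4 + 10)²)² = (16 + (⅗)*100*14²)² = (16 + (⅗)*100*196)² = (16 + 11760)² = 11776² = 138674176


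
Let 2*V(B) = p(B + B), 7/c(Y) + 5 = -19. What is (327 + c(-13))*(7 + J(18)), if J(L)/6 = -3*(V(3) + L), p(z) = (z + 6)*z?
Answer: -7566565/24 ≈ -3.1527e+5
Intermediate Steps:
p(z) = z*(6 + z) (p(z) = (6 + z)*z = z*(6 + z))
c(Y) = -7/24 (c(Y) = 7/(-5 - 19) = 7/(-24) = 7*(-1/24) = -7/24)
V(B) = B*(6 + 2*B) (V(B) = ((B + B)*(6 + (B + B)))/2 = ((2*B)*(6 + 2*B))/2 = (2*B*(6 + 2*B))/2 = B*(6 + 2*B))
J(L) = -648 - 18*L (J(L) = 6*(-3*(2*3*(3 + 3) + L)) = 6*(-3*(2*3*6 + L)) = 6*(-3*(36 + L)) = 6*(-108 - 3*L) = -648 - 18*L)
(327 + c(-13))*(7 + J(18)) = (327 - 7/24)*(7 + (-648 - 18*18)) = 7841*(7 + (-648 - 324))/24 = 7841*(7 - 972)/24 = (7841/24)*(-965) = -7566565/24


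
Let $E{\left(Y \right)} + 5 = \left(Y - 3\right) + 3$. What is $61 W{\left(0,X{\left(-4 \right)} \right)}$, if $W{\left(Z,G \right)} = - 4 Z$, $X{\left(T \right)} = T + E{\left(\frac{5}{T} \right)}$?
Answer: $0$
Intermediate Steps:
$E{\left(Y \right)} = -5 + Y$ ($E{\left(Y \right)} = -5 + \left(\left(Y - 3\right) + 3\right) = -5 + \left(\left(-3 + Y\right) + 3\right) = -5 + Y$)
$X{\left(T \right)} = -5 + T + \frac{5}{T}$ ($X{\left(T \right)} = T - \left(5 - \frac{5}{T}\right) = -5 + T + \frac{5}{T}$)
$61 W{\left(0,X{\left(-4 \right)} \right)} = 61 \left(\left(-4\right) 0\right) = 61 \cdot 0 = 0$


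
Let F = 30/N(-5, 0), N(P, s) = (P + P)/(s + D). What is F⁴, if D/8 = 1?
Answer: 331776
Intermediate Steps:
D = 8 (D = 8*1 = 8)
N(P, s) = 2*P/(8 + s) (N(P, s) = (P + P)/(s + 8) = (2*P)/(8 + s) = 2*P/(8 + s))
F = -24 (F = 30/((2*(-5)/(8 + 0))) = 30/((2*(-5)/8)) = 30/((2*(-5)*(⅛))) = 30/(-5/4) = 30*(-⅘) = -24)
F⁴ = (-24)⁴ = 331776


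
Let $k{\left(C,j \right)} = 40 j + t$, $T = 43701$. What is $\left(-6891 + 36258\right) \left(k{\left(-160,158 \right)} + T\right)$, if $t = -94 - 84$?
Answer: $1463739381$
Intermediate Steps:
$t = -178$
$k{\left(C,j \right)} = -178 + 40 j$ ($k{\left(C,j \right)} = 40 j - 178 = -178 + 40 j$)
$\left(-6891 + 36258\right) \left(k{\left(-160,158 \right)} + T\right) = \left(-6891 + 36258\right) \left(\left(-178 + 40 \cdot 158\right) + 43701\right) = 29367 \left(\left(-178 + 6320\right) + 43701\right) = 29367 \left(6142 + 43701\right) = 29367 \cdot 49843 = 1463739381$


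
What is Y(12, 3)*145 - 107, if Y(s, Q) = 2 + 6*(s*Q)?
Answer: 31503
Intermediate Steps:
Y(s, Q) = 2 + 6*Q*s (Y(s, Q) = 2 + 6*(Q*s) = 2 + 6*Q*s)
Y(12, 3)*145 - 107 = (2 + 6*3*12)*145 - 107 = (2 + 216)*145 - 107 = 218*145 - 107 = 31610 - 107 = 31503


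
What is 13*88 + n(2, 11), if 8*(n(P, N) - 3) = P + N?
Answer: 9189/8 ≈ 1148.6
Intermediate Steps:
n(P, N) = 3 + N/8 + P/8 (n(P, N) = 3 + (P + N)/8 = 3 + (N + P)/8 = 3 + (N/8 + P/8) = 3 + N/8 + P/8)
13*88 + n(2, 11) = 13*88 + (3 + (⅛)*11 + (⅛)*2) = 1144 + (3 + 11/8 + ¼) = 1144 + 37/8 = 9189/8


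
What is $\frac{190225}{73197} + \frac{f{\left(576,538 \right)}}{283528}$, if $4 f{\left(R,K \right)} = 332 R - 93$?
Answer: $\frac{229727256583}{83013596064} \approx 2.7673$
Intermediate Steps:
$f{\left(R,K \right)} = - \frac{93}{4} + 83 R$ ($f{\left(R,K \right)} = \frac{332 R - 93}{4} = \frac{-93 + 332 R}{4} = - \frac{93}{4} + 83 R$)
$\frac{190225}{73197} + \frac{f{\left(576,538 \right)}}{283528} = \frac{190225}{73197} + \frac{- \frac{93}{4} + 83 \cdot 576}{283528} = 190225 \cdot \frac{1}{73197} + \left(- \frac{93}{4} + 47808\right) \frac{1}{283528} = \frac{190225}{73197} + \frac{191139}{4} \cdot \frac{1}{283528} = \frac{190225}{73197} + \frac{191139}{1134112} = \frac{229727256583}{83013596064}$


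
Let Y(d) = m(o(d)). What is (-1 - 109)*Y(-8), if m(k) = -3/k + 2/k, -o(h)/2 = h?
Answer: 55/8 ≈ 6.8750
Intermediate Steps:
o(h) = -2*h
m(k) = -1/k
Y(d) = 1/(2*d) (Y(d) = -1/((-2*d)) = -(-1)/(2*d) = 1/(2*d))
(-1 - 109)*Y(-8) = (-1 - 109)*((1/2)/(-8)) = -55*(-1)/8 = -110*(-1/16) = 55/8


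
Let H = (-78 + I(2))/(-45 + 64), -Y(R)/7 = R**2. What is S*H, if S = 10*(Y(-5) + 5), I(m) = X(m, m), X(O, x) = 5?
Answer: 124100/19 ≈ 6531.6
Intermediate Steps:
Y(R) = -7*R**2
I(m) = 5
S = -1700 (S = 10*(-7*(-5)**2 + 5) = 10*(-7*25 + 5) = 10*(-175 + 5) = 10*(-170) = -1700)
H = -73/19 (H = (-78 + 5)/(-45 + 64) = -73/19 ≈ -3.8421)
S*H = -1700*(-73/19) = 124100/19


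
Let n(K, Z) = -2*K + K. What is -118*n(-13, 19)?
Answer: -1534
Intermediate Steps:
n(K, Z) = -K
-118*n(-13, 19) = -(-118)*(-13) = -118*13 = -1534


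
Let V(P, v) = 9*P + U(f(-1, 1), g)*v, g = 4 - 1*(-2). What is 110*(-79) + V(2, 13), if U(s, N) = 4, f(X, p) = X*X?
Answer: -8620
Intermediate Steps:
f(X, p) = X²
g = 6 (g = 4 + 2 = 6)
V(P, v) = 4*v + 9*P (V(P, v) = 9*P + 4*v = 4*v + 9*P)
110*(-79) + V(2, 13) = 110*(-79) + (4*13 + 9*2) = -8690 + (52 + 18) = -8690 + 70 = -8620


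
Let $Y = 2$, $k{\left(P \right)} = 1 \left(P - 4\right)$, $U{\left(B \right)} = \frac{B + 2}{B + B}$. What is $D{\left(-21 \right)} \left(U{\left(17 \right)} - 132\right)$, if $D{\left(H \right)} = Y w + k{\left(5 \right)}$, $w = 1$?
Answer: $- \frac{13407}{34} \approx -394.32$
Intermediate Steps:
$U{\left(B \right)} = \frac{2 + B}{2 B}$
$k{\left(P \right)} = -4 + P$ ($k{\left(P \right)} = 1 \left(-4 + P\right) = -4 + P$)
$D{\left(H \right)} = 3$ ($D{\left(H \right)} = 2 \cdot 1 + \left(-4 + 5\right) = 2 + 1 = 3$)
$D{\left(-21 \right)} \left(U{\left(17 \right)} - 132\right) = 3 \left(\frac{2 + 17}{2 \cdot 17} - 132\right) = 3 \left(\frac{1}{2} \cdot \frac{1}{17} \cdot 19 - 132\right) = 3 \left(\frac{19}{34} - 132\right) = 3 \left(- \frac{4469}{34}\right) = - \frac{13407}{34}$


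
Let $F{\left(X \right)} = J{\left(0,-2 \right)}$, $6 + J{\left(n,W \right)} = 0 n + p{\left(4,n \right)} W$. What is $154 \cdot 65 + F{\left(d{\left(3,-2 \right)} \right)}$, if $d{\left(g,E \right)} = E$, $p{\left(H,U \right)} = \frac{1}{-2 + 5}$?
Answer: $\frac{30010}{3} \approx 10003.0$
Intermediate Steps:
$p{\left(H,U \right)} = \frac{1}{3}$
$J{\left(n,W \right)} = -6 + \frac{W}{3}$ ($J{\left(n,W \right)} = -6 + \left(0 n + \frac{W}{3}\right) = -6 + \left(0 + \frac{W}{3}\right) = -6 + \frac{W}{3}$)
$F{\left(X \right)} = - \frac{20}{3}$ ($F{\left(X \right)} = -6 + \frac{1}{3} \left(-2\right) = -6 - \frac{2}{3} = - \frac{20}{3}$)
$154 \cdot 65 + F{\left(d{\left(3,-2 \right)} \right)} = 154 \cdot 65 - \frac{20}{3} = 10010 - \frac{20}{3} = \frac{30010}{3}$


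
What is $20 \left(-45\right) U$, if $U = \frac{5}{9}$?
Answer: $-500$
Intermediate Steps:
$U = \frac{5}{9}$ ($U = 5 \cdot \frac{1}{9} = \frac{5}{9} \approx 0.55556$)
$20 \left(-45\right) U = 20 \left(-45\right) \frac{5}{9} = \left(-900\right) \frac{5}{9} = -500$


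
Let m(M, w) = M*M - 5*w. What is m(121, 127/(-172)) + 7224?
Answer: 3761415/172 ≈ 21869.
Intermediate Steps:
m(M, w) = M² - 5*w
m(121, 127/(-172)) + 7224 = (121² - 635/(-172)) + 7224 = (14641 - 635*(-1)/172) + 7224 = (14641 - 5*(-127/172)) + 7224 = (14641 + 635/172) + 7224 = 2518887/172 + 7224 = 3761415/172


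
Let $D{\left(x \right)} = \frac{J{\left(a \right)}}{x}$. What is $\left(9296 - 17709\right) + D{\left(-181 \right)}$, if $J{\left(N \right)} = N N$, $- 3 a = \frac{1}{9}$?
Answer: $- \frac{1110086938}{131949} \approx -8413.0$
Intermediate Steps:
$a = - \frac{1}{27}$ ($a = - \frac{1}{3 \cdot 9} = \left(- \frac{1}{3}\right) \frac{1}{9} = - \frac{1}{27} \approx -0.037037$)
$J{\left(N \right)} = N^{2}$
$D{\left(x \right)} = \frac{1}{729 x}$ ($D{\left(x \right)} = \frac{\left(- \frac{1}{27}\right)^{2}}{x} = \frac{1}{729 x}$)
$\left(9296 - 17709\right) + D{\left(-181 \right)} = \left(9296 - 17709\right) + \frac{1}{729 \left(-181\right)} = -8413 + \frac{1}{729} \left(- \frac{1}{181}\right) = -8413 - \frac{1}{131949} = - \frac{1110086938}{131949}$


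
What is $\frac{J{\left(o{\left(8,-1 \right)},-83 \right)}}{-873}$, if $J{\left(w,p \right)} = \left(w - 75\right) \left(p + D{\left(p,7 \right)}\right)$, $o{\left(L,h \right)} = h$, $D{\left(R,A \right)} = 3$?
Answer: $- \frac{6080}{873} \approx -6.9645$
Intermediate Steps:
$J{\left(w,p \right)} = \left(-75 + w\right) \left(3 + p\right)$ ($J{\left(w,p \right)} = \left(w - 75\right) \left(p + 3\right) = \left(-75 + w\right) \left(3 + p\right)$)
$\frac{J{\left(o{\left(8,-1 \right)},-83 \right)}}{-873} = \frac{-225 - -6225 + 3 \left(-1\right) - -83}{-873} = \left(-225 + 6225 - 3 + 83\right) \left(- \frac{1}{873}\right) = 6080 \left(- \frac{1}{873}\right) = - \frac{6080}{873}$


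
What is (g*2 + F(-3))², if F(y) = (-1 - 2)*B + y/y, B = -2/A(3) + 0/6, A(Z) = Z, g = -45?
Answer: 7569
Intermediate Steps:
B = -⅔ (B = -2/3 + 0/6 = -2*⅓ + 0*(⅙) = -⅔ + 0 = -⅔ ≈ -0.66667)
F(y) = 3 (F(y) = (-1 - 2)*(-⅔) + y/y = -3*(-⅔) + 1 = 2 + 1 = 3)
(g*2 + F(-3))² = (-45*2 + 3)² = (-90 + 3)² = (-87)² = 7569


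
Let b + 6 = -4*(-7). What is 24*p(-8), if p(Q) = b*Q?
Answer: -4224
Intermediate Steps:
b = 22 (b = -6 - 4*(-7) = -6 + 28 = 22)
p(Q) = 22*Q
24*p(-8) = 24*(22*(-8)) = 24*(-176) = -4224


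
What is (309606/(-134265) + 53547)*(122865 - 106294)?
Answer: 39710624807093/44755 ≈ 8.8729e+8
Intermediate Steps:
(309606/(-134265) + 53547)*(122865 - 106294) = (309606*(-1/134265) + 53547)*16571 = (-103202/44755 + 53547)*16571 = (2396392783/44755)*16571 = 39710624807093/44755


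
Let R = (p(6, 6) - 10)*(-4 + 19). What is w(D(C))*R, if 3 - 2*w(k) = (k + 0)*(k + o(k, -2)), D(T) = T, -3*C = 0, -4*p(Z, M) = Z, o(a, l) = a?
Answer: -1035/4 ≈ -258.75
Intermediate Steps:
p(Z, M) = -Z/4
C = 0 (C = -⅓*0 = 0)
R = -345/2 (R = (-¼*6 - 10)*(-4 + 19) = (-3/2 - 10)*15 = -23/2*15 = -345/2 ≈ -172.50)
w(k) = 3/2 - k² (w(k) = 3/2 - (k + 0)*(k + k)/2 = 3/2 - k*2*k/2 = 3/2 - k²)
w(D(C))*R = (3/2 - 1*0²)*(-345/2) = (3/2 - 1*0)*(-345/2) = (3/2 + 0)*(-345/2) = (3/2)*(-345/2) = -1035/4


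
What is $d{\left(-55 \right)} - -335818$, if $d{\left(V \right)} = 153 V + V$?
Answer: $327348$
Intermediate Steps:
$d{\left(V \right)} = 154 V$
$d{\left(-55 \right)} - -335818 = 154 \left(-55\right) - -335818 = -8470 + 335818 = 327348$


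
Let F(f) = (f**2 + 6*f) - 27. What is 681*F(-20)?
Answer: 172293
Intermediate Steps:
F(f) = -27 + f**2 + 6*f
681*F(-20) = 681*(-27 + (-20)**2 + 6*(-20)) = 681*(-27 + 400 - 120) = 681*253 = 172293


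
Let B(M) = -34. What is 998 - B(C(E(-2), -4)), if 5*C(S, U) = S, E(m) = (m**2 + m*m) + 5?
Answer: 1032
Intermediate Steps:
E(m) = 5 + 2*m**2 (E(m) = (m**2 + m**2) + 5 = 2*m**2 + 5 = 5 + 2*m**2)
C(S, U) = S/5
998 - B(C(E(-2), -4)) = 998 - 1*(-34) = 998 + 34 = 1032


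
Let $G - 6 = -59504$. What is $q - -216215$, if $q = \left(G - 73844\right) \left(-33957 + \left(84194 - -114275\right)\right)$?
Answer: $-21936142889$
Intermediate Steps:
$G = -59498$ ($G = 6 - 59504 = -59498$)
$q = -21936359104$ ($q = \left(-59498 - 73844\right) \left(-33957 + \left(84194 - -114275\right)\right) = - 133342 \left(-33957 + \left(84194 + 114275\right)\right) = - 133342 \left(-33957 + 198469\right) = \left(-133342\right) 164512 = -21936359104$)
$q - -216215 = -21936359104 - -216215 = -21936359104 + 216215 = -21936142889$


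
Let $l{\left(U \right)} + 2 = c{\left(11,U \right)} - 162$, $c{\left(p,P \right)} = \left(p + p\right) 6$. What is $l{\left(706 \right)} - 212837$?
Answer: $-212869$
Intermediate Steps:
$c{\left(p,P \right)} = 12 p$ ($c{\left(p,P \right)} = 2 p 6 = 12 p$)
$l{\left(U \right)} = -32$ ($l{\left(U \right)} = -2 + \left(12 \cdot 11 - 162\right) = -2 + \left(132 - 162\right) = -2 - 30 = -32$)
$l{\left(706 \right)} - 212837 = -32 - 212837 = -212869$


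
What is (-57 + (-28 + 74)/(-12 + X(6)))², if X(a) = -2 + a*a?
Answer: 364816/121 ≈ 3015.0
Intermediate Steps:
X(a) = -2 + a²
(-57 + (-28 + 74)/(-12 + X(6)))² = (-57 + (-28 + 74)/(-12 + (-2 + 6²)))² = (-57 + 46/(-12 + (-2 + 36)))² = (-57 + 46/(-12 + 34))² = (-57 + 46/22)² = (-57 + 46*(1/22))² = (-57 + 23/11)² = (-604/11)² = 364816/121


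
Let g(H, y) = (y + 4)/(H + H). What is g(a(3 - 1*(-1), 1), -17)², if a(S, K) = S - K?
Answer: 169/36 ≈ 4.6944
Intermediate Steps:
g(H, y) = (4 + y)/(2*H) (g(H, y) = (4 + y)/((2*H)) = (4 + y)*(1/(2*H)) = (4 + y)/(2*H))
g(a(3 - 1*(-1), 1), -17)² = ((4 - 17)/(2*((3 - 1*(-1)) - 1*1)))² = ((½)*(-13)/((3 + 1) - 1))² = ((½)*(-13)/(4 - 1))² = ((½)*(-13)/3)² = ((½)*(⅓)*(-13))² = (-13/6)² = 169/36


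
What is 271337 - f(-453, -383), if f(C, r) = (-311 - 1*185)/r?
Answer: 103921575/383 ≈ 2.7134e+5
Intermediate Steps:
f(C, r) = -496/r (f(C, r) = (-311 - 185)/r = -496/r)
271337 - f(-453, -383) = 271337 - (-496)/(-383) = 271337 - (-496)*(-1)/383 = 271337 - 1*496/383 = 271337 - 496/383 = 103921575/383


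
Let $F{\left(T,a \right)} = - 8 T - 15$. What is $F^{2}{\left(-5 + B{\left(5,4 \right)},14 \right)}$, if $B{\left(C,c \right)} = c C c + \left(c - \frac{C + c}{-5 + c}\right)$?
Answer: $516961$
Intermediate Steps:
$B{\left(C,c \right)} = c + C c^{2} - \frac{C + c}{-5 + c}$ ($B{\left(C,c \right)} = C c c + \left(c - \frac{C + c}{-5 + c}\right) = C c^{2} + \left(c - \frac{C + c}{-5 + c}\right) = c + C c^{2} - \frac{C + c}{-5 + c}$)
$F{\left(T,a \right)} = -15 - 8 T$
$F^{2}{\left(-5 + B{\left(5,4 \right)},14 \right)} = \left(-15 - 8 \left(-5 + \frac{4^{2} - 5 - 24 + 5 \cdot 4^{3} - 25 \cdot 4^{2}}{-5 + 4}\right)\right)^{2} = \left(-15 - 8 \left(-5 + \frac{16 - 5 - 24 + 5 \cdot 64 - 25 \cdot 16}{-1}\right)\right)^{2} = \left(-15 - 8 \left(-5 - \left(16 - 5 - 24 + 320 - 400\right)\right)\right)^{2} = \left(-15 - 8 \left(-5 - -93\right)\right)^{2} = \left(-15 - 8 \left(-5 + 93\right)\right)^{2} = \left(-15 - 704\right)^{2} = \left(-719\right)^{2} = 516961$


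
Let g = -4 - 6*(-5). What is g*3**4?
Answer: 2106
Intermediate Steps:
g = 26 (g = -4 + 30 = 26)
g*3**4 = 26*3**4 = 26*81 = 2106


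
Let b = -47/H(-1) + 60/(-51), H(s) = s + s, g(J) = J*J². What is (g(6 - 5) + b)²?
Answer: 628849/1156 ≈ 543.99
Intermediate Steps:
g(J) = J³
H(s) = 2*s
b = 759/34 (b = -47/(2*(-1)) + 60/(-51) = -47/(-2) + 60*(-1/51) = -47*(-½) - 20/17 = 47/2 - 20/17 = 759/34 ≈ 22.324)
(g(6 - 5) + b)² = ((6 - 5)³ + 759/34)² = (1³ + 759/34)² = (1 + 759/34)² = (793/34)² = 628849/1156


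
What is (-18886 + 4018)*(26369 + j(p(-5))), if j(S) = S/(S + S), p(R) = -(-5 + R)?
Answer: -392061726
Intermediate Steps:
p(R) = 5 - R
j(S) = ½ (j(S) = S/((2*S)) = S*(1/(2*S)) = ½)
(-18886 + 4018)*(26369 + j(p(-5))) = (-18886 + 4018)*(26369 + ½) = -14868*52739/2 = -392061726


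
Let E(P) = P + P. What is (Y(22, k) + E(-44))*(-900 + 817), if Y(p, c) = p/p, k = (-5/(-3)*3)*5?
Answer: 7221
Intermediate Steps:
E(P) = 2*P
k = 25 (k = (-5*(-⅓)*3)*5 = ((5/3)*3)*5 = 5*5 = 25)
Y(p, c) = 1
(Y(22, k) + E(-44))*(-900 + 817) = (1 + 2*(-44))*(-900 + 817) = (1 - 88)*(-83) = -87*(-83) = 7221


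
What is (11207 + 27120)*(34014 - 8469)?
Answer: 979063215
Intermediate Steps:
(11207 + 27120)*(34014 - 8469) = 38327*25545 = 979063215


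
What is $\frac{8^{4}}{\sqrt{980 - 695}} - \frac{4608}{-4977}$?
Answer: $\frac{512}{553} + \frac{4096 \sqrt{285}}{285} \approx 243.55$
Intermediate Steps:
$\frac{8^{4}}{\sqrt{980 - 695}} - \frac{4608}{-4977} = \frac{4096}{\sqrt{285}} - - \frac{512}{553} = 4096 \frac{\sqrt{285}}{285} + \frac{512}{553} = \frac{4096 \sqrt{285}}{285} + \frac{512}{553} = \frac{512}{553} + \frac{4096 \sqrt{285}}{285}$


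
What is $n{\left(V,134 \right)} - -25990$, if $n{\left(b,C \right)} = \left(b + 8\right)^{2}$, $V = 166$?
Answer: $56266$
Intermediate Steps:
$n{\left(b,C \right)} = \left(8 + b\right)^{2}$
$n{\left(V,134 \right)} - -25990 = \left(8 + 166\right)^{2} - -25990 = 174^{2} + 25990 = 30276 + 25990 = 56266$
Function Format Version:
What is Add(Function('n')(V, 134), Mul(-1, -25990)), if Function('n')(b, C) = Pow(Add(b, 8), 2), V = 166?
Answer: 56266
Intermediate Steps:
Function('n')(b, C) = Pow(Add(8, b), 2)
Add(Function('n')(V, 134), Mul(-1, -25990)) = Add(Pow(Add(8, 166), 2), Mul(-1, -25990)) = Add(Pow(174, 2), 25990) = Add(30276, 25990) = 56266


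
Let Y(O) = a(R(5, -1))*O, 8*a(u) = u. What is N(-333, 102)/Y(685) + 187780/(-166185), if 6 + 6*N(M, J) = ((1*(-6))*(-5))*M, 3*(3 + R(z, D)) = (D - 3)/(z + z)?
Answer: 1087125124/214013043 ≈ 5.0797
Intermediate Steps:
R(z, D) = -3 + (-3 + D)/(6*z) (R(z, D) = -3 + ((D - 3)/(z + z))/3 = -3 + ((-3 + D)/((2*z)))/3 = -3 + ((-3 + D)*(1/(2*z)))/3 = -3 + ((-3 + D)/(2*z))/3 = -3 + (-3 + D)/(6*z))
a(u) = u/8
N(M, J) = -1 + 5*M (N(M, J) = -1 + (((1*(-6))*(-5))*M)/6 = -1 + ((-6*(-5))*M)/6 = -1 + (30*M)/6 = -1 + 5*M)
Y(O) = -47*O/120 (Y(O) = (((1/6)*(-3 - 1 - 18*5)/5)/8)*O = (((1/6)*(1/5)*(-3 - 1 - 90))/8)*O = (((1/6)*(1/5)*(-94))/8)*O = ((1/8)*(-47/15))*O = -47*O/120)
N(-333, 102)/Y(685) + 187780/(-166185) = (-1 + 5*(-333))/((-47/120*685)) + 187780/(-166185) = (-1 - 1665)/(-6439/24) + 187780*(-1/166185) = -1666*(-24/6439) - 37556/33237 = 39984/6439 - 37556/33237 = 1087125124/214013043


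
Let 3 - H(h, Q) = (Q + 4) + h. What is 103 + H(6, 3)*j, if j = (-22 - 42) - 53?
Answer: 1273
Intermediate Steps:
H(h, Q) = -1 - Q - h (H(h, Q) = 3 - ((Q + 4) + h) = 3 - ((4 + Q) + h) = 3 - (4 + Q + h) = 3 + (-4 - Q - h) = -1 - Q - h)
j = -117 (j = -64 - 53 = -117)
103 + H(6, 3)*j = 103 + (-1 - 1*3 - 1*6)*(-117) = 103 + (-1 - 3 - 6)*(-117) = 103 - 10*(-117) = 103 + 1170 = 1273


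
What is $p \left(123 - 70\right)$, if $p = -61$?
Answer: $-3233$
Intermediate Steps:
$p \left(123 - 70\right) = - 61 \left(123 - 70\right) = \left(-61\right) 53 = -3233$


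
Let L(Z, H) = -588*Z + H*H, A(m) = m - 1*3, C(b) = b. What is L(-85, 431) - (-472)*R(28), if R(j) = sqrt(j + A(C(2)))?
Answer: 235741 + 1416*sqrt(3) ≈ 2.3819e+5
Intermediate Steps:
A(m) = -3 + m (A(m) = m - 3 = -3 + m)
R(j) = sqrt(-1 + j) (R(j) = sqrt(j + (-3 + 2)) = sqrt(j - 1) = sqrt(-1 + j))
L(Z, H) = H**2 - 588*Z (L(Z, H) = -588*Z + H**2 = H**2 - 588*Z)
L(-85, 431) - (-472)*R(28) = (431**2 - 588*(-85)) - (-472)*sqrt(-1 + 28) = (185761 + 49980) - (-472)*sqrt(27) = 235741 - (-472)*3*sqrt(3) = 235741 - (-1416)*sqrt(3) = 235741 + 1416*sqrt(3)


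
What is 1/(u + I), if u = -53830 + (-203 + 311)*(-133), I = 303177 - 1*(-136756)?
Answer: 1/371739 ≈ 2.6901e-6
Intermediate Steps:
I = 439933 (I = 303177 + 136756 = 439933)
u = -68194 (u = -53830 + 108*(-133) = -53830 - 14364 = -68194)
1/(u + I) = 1/(-68194 + 439933) = 1/371739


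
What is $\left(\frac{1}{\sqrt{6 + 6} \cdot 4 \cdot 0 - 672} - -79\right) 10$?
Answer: $\frac{265435}{336} \approx 789.99$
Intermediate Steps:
$\left(\frac{1}{\sqrt{6 + 6} \cdot 4 \cdot 0 - 672} - -79\right) 10 = \left(\frac{1}{\sqrt{12} \cdot 4 \cdot 0 - 672} + 79\right) 10 = \left(\frac{1}{2 \sqrt{3} \cdot 4 \cdot 0 - 672} + 79\right) 10 = \left(\frac{1}{8 \sqrt{3} \cdot 0 - 672} + 79\right) 10 = \left(\frac{1}{0 - 672} + 79\right) 10 = \left(\frac{1}{-672} + 79\right) 10 = \left(- \frac{1}{672} + 79\right) 10 = \frac{53087}{672} \cdot 10 = \frac{265435}{336}$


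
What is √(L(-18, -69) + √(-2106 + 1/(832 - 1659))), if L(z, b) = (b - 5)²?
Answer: √(3745195204 + 827*I*√1440355301)/827 ≈ 74.001 + 0.31007*I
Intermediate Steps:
L(z, b) = (-5 + b)²
√(L(-18, -69) + √(-2106 + 1/(832 - 1659))) = √((-5 - 69)² + √(-2106 + 1/(832 - 1659))) = √((-74)² + √(-2106 + 1/(-827))) = √(5476 + √(-2106 - 1/827)) = √(5476 + √(-1741663/827)) = √(5476 + I*√1440355301/827)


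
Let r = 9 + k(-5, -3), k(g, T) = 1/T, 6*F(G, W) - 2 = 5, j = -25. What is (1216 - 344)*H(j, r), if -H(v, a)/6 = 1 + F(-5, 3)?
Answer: -11336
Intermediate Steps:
F(G, W) = 7/6 (F(G, W) = ⅓ + (⅙)*5 = ⅓ + ⅚ = 7/6)
r = 26/3 (r = 9 + 1/(-3) = 9 - ⅓ = 26/3 ≈ 8.6667)
H(v, a) = -13 (H(v, a) = -6*(1 + 7/6) = -6*13/6 = -13)
(1216 - 344)*H(j, r) = (1216 - 344)*(-13) = 872*(-13) = -11336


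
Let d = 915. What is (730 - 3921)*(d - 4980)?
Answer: 12971415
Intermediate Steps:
(730 - 3921)*(d - 4980) = (730 - 3921)*(915 - 4980) = -3191*(-4065) = 12971415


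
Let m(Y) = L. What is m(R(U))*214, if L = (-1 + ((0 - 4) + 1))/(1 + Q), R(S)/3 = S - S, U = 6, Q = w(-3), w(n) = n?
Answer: 428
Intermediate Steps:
Q = -3
R(S) = 0 (R(S) = 3*(S - S) = 3*0 = 0)
L = 2 (L = (-1 + ((0 - 4) + 1))/(1 - 3) = (-1 + (-4 + 1))/(-2) = (-1 - 3)*(-1/2) = -4*(-1/2) = 2)
m(Y) = 2
m(R(U))*214 = 2*214 = 428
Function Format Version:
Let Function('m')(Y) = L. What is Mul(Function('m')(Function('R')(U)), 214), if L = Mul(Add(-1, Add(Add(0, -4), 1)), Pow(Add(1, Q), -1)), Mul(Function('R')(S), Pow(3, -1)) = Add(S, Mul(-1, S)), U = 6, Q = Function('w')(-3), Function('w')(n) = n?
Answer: 428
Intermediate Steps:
Q = -3
Function('R')(S) = 0 (Function('R')(S) = Mul(3, Add(S, Mul(-1, S))) = Mul(3, 0) = 0)
L = 2 (L = Mul(Add(-1, Add(Add(0, -4), 1)), Pow(Add(1, -3), -1)) = Mul(Add(-1, Add(-4, 1)), Pow(-2, -1)) = Mul(Add(-1, -3), Rational(-1, 2)) = Mul(-4, Rational(-1, 2)) = 2)
Function('m')(Y) = 2
Mul(Function('m')(Function('R')(U)), 214) = Mul(2, 214) = 428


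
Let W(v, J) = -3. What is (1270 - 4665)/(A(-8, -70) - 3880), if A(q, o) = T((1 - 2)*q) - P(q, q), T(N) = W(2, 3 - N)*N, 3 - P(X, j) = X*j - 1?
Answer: 3395/3844 ≈ 0.88319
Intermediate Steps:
P(X, j) = 4 - X*j (P(X, j) = 3 - (X*j - 1) = 3 - (-1 + X*j) = 3 + (1 - X*j) = 4 - X*j)
T(N) = -3*N
A(q, o) = -4 + q**2 + 3*q (A(q, o) = -3*(1 - 2)*q - (4 - q*q) = -(-3)*q - (4 - q**2) = 3*q + (-4 + q**2) = -4 + q**2 + 3*q)
(1270 - 4665)/(A(-8, -70) - 3880) = (1270 - 4665)/((-4 + (-8)**2 + 3*(-8)) - 3880) = -3395/((-4 + 64 - 24) - 3880) = -3395/(36 - 3880) = -3395/(-3844) = -3395*(-1/3844) = 3395/3844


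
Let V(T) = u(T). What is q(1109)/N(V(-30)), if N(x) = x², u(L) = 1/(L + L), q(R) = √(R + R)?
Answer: 3600*√2218 ≈ 1.6954e+5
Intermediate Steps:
q(R) = √2*√R (q(R) = √(2*R) = √2*√R)
u(L) = 1/(2*L)
V(T) = 1/(2*T)
q(1109)/N(V(-30)) = (√2*√1109)/(((½)/(-30))²) = √2218/(((½)*(-1/30))²) = √2218/((-1/60)²) = √2218/(1/3600) = √2218*3600 = 3600*√2218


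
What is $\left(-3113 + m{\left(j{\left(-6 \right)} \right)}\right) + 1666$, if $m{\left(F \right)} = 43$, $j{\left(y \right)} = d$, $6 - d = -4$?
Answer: $-1404$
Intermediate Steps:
$d = 10$ ($d = 6 - -4 = 6 + 4 = 10$)
$j{\left(y \right)} = 10$
$\left(-3113 + m{\left(j{\left(-6 \right)} \right)}\right) + 1666 = \left(-3113 + 43\right) + 1666 = -3070 + 1666 = -1404$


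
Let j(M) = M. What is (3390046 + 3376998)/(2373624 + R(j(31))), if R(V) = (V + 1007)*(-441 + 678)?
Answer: 3383522/1309815 ≈ 2.5832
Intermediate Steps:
R(V) = 238659 + 237*V (R(V) = (1007 + V)*237 = 238659 + 237*V)
(3390046 + 3376998)/(2373624 + R(j(31))) = (3390046 + 3376998)/(2373624 + (238659 + 237*31)) = 6767044/(2373624 + (238659 + 7347)) = 6767044/(2373624 + 246006) = 6767044/2619630 = 6767044*(1/2619630) = 3383522/1309815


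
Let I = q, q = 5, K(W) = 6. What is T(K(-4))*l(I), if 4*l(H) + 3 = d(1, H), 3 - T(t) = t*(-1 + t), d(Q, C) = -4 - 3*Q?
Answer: 135/2 ≈ 67.500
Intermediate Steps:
I = 5
T(t) = 3 - t*(-1 + t)
l(H) = -5/2 (l(H) = -¾ + (-4 - 3*1)/4 = -¾ + (-4 - 3)/4 = -¾ + (¼)*(-7) = -¾ - 7/4 = -5/2)
T(K(-4))*l(I) = (3 + 6 - 1*6²)*(-5/2) = (3 + 6 - 1*36)*(-5/2) = (3 + 6 - 36)*(-5/2) = -27*(-5/2) = 135/2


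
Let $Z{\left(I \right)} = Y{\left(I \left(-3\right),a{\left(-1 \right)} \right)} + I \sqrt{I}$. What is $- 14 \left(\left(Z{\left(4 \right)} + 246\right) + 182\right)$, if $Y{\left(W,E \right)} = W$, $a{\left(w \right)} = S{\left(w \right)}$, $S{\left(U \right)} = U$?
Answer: $-5936$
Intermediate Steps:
$a{\left(w \right)} = w$
$Z{\left(I \right)} = I^{\frac{3}{2}} - 3 I$ ($Z{\left(I \right)} = I \left(-3\right) + I \sqrt{I} = - 3 I + I^{\frac{3}{2}} = I^{\frac{3}{2}} - 3 I$)
$- 14 \left(\left(Z{\left(4 \right)} + 246\right) + 182\right) = - 14 \left(\left(\left(4^{\frac{3}{2}} - 12\right) + 246\right) + 182\right) = - 14 \left(\left(\left(8 - 12\right) + 246\right) + 182\right) = - 14 \left(\left(-4 + 246\right) + 182\right) = - 14 \left(242 + 182\right) = \left(-14\right) 424 = -5936$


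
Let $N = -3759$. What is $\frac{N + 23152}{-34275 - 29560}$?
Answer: $- \frac{19393}{63835} \approx -0.3038$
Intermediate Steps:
$\frac{N + 23152}{-34275 - 29560} = \frac{-3759 + 23152}{-34275 - 29560} = \frac{19393}{-63835} = 19393 \left(- \frac{1}{63835}\right) = - \frac{19393}{63835}$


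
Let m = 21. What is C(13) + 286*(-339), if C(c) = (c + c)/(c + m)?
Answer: -1648205/17 ≈ -96953.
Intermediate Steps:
C(c) = 2*c/(21 + c) (C(c) = (c + c)/(c + 21) = (2*c)/(21 + c) = 2*c/(21 + c))
C(13) + 286*(-339) = 2*13/(21 + 13) + 286*(-339) = 2*13/34 - 96954 = 2*13*(1/34) - 96954 = 13/17 - 96954 = -1648205/17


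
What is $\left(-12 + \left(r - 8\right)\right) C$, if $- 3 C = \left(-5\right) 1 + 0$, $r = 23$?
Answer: $5$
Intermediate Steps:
$C = \frac{5}{3}$ ($C = - \frac{\left(-5\right) 1 + 0}{3} = - \frac{-5 + 0}{3} = \left(- \frac{1}{3}\right) \left(-5\right) = \frac{5}{3} \approx 1.6667$)
$\left(-12 + \left(r - 8\right)\right) C = \left(-12 + \left(23 - 8\right)\right) \frac{5}{3} = \left(-12 + 15\right) \frac{5}{3} = 3 \cdot \frac{5}{3} = 5$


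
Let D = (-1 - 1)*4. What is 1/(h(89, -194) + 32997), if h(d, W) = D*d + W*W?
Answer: 1/69921 ≈ 1.4302e-5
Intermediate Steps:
D = -8 (D = -2*4 = -8)
h(d, W) = W² - 8*d (h(d, W) = -8*d + W*W = -8*d + W² = W² - 8*d)
1/(h(89, -194) + 32997) = 1/(((-194)² - 8*89) + 32997) = 1/((37636 - 712) + 32997) = 1/(36924 + 32997) = 1/69921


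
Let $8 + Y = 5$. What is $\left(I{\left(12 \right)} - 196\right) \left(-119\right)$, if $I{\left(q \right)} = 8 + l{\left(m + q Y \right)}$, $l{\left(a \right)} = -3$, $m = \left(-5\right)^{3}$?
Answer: $22729$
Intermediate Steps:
$Y = -3$ ($Y = -8 + 5 = -3$)
$m = -125$
$I{\left(q \right)} = 5$ ($I{\left(q \right)} = 8 - 3 = 5$)
$\left(I{\left(12 \right)} - 196\right) \left(-119\right) = \left(5 - 196\right) \left(-119\right) = \left(-191\right) \left(-119\right) = 22729$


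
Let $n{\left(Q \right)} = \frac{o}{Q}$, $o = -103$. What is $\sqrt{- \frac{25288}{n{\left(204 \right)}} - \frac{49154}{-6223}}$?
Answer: $\frac{\sqrt{420004441355198}}{91567} \approx 223.81$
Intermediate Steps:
$n{\left(Q \right)} = - \frac{103}{Q}$
$\sqrt{- \frac{25288}{n{\left(204 \right)}} - \frac{49154}{-6223}} = \sqrt{- \frac{25288}{\left(-103\right) \frac{1}{204}} - \frac{49154}{-6223}} = \sqrt{- \frac{25288}{\left(-103\right) \frac{1}{204}} - - \frac{7022}{889}} = \sqrt{- \frac{25288}{- \frac{103}{204}} + \frac{7022}{889}} = \sqrt{\left(-25288\right) \left(- \frac{204}{103}\right) + \frac{7022}{889}} = \sqrt{\frac{5158752}{103} + \frac{7022}{889}} = \sqrt{\frac{4586853794}{91567}} = \frac{\sqrt{420004441355198}}{91567}$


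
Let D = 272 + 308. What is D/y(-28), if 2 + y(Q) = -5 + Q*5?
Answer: -580/147 ≈ -3.9456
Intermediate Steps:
y(Q) = -7 + 5*Q (y(Q) = -2 + (-5 + Q*5) = -2 + (-5 + 5*Q) = -7 + 5*Q)
D = 580
D/y(-28) = 580/(-7 + 5*(-28)) = 580/(-7 - 140) = 580/(-147) = 580*(-1/147) = -580/147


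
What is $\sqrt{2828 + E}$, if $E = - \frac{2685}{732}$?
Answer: $\frac{\sqrt{42037357}}{122} \approx 53.144$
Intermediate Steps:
$E = - \frac{895}{244}$ ($E = \left(-2685\right) \frac{1}{732} = - \frac{895}{244} \approx -3.668$)
$\sqrt{2828 + E} = \sqrt{2828 - \frac{895}{244}} = \sqrt{\frac{689137}{244}} = \frac{\sqrt{42037357}}{122}$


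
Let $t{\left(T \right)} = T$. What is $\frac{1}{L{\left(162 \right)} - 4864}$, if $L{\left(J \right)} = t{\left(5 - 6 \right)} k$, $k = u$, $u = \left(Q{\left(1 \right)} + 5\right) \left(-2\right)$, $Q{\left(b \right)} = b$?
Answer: $- \frac{1}{4852} \approx -0.0002061$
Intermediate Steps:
$u = -12$ ($u = \left(1 + 5\right) \left(-2\right) = 6 \left(-2\right) = -12$)
$k = -12$
$L{\left(J \right)} = 12$ ($L{\left(J \right)} = \left(5 - 6\right) \left(-12\right) = \left(-1\right) \left(-12\right) = 12$)
$\frac{1}{L{\left(162 \right)} - 4864} = \frac{1}{12 - 4864} = \frac{1}{-4852} = - \frac{1}{4852}$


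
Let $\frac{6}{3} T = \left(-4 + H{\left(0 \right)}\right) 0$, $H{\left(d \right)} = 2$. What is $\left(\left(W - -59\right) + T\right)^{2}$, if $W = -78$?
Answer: $361$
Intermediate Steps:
$T = 0$ ($T = \frac{\left(-4 + 2\right) 0}{2} = \frac{\left(-2\right) 0}{2} = \frac{1}{2} \cdot 0 = 0$)
$\left(\left(W - -59\right) + T\right)^{2} = \left(\left(-78 - -59\right) + 0\right)^{2} = \left(\left(-78 + 59\right) + 0\right)^{2} = \left(-19 + 0\right)^{2} = \left(-19\right)^{2} = 361$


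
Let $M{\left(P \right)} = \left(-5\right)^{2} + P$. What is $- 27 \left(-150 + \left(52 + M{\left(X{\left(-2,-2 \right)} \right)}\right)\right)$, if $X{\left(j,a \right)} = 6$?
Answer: $1809$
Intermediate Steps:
$M{\left(P \right)} = 25 + P$
$- 27 \left(-150 + \left(52 + M{\left(X{\left(-2,-2 \right)} \right)}\right)\right) = - 27 \left(-150 + \left(52 + \left(25 + 6\right)\right)\right) = - 27 \left(-150 + \left(52 + 31\right)\right) = - 27 \left(-150 + 83\right) = \left(-27\right) \left(-67\right) = 1809$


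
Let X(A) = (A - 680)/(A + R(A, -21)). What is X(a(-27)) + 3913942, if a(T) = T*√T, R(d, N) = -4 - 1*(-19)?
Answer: 25972922273/6636 - 6255*I*√3/2212 ≈ 3.9139e+6 - 4.8978*I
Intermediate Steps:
R(d, N) = 15 (R(d, N) = -4 + 19 = 15)
a(T) = T^(3/2)
X(A) = (-680 + A)/(15 + A) (X(A) = (A - 680)/(A + 15) = (-680 + A)/(15 + A))
X(a(-27)) + 3913942 = (-680 + (-27)^(3/2))/(15 + (-27)^(3/2)) + 3913942 = (-680 - 81*I*√3)/(15 - 81*I*√3) + 3913942 = 3913942 + (-680 - 81*I*√3)/(15 - 81*I*√3)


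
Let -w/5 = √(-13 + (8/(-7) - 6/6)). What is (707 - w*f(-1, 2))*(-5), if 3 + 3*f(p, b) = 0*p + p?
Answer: -3535 + 100*I*√742/21 ≈ -3535.0 + 129.71*I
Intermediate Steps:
w = -5*I*√742/7 (w = -5*√(-13 + (8/(-7) - 6/6)) = -5*√(-13 + (8*(-⅐) - 6*⅙)) = -5*√(-13 + (-8/7 - 1)) = -5*√(-13 - 15/7) = -5*I*√742/7 ≈ -19.457*I)
f(p, b) = -1 + p/3 (f(p, b) = -1 + (0*p + p)/3 = -1 + (0 + p)/3 = -1 + p/3)
(707 - w*f(-1, 2))*(-5) = (707 - (-5*I*√742/7)*(-1 + (⅓)*(-1)))*(-5) = (707 - (-5*I*√742/7)*(-1 - ⅓))*(-5) = (707 - (-5*I*√742/7)*(-4)/3)*(-5) = (707 - 20*I*√742/21)*(-5) = -3535 + 100*I*√742/21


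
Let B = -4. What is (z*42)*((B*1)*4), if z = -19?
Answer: 12768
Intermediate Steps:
(z*42)*((B*1)*4) = (-19*42)*(-4*1*4) = -(-3192)*4 = -798*(-16) = 12768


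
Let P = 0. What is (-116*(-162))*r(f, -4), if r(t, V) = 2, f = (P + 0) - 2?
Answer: 37584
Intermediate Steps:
f = -2 (f = (0 + 0) - 2 = 0 - 2 = -2)
(-116*(-162))*r(f, -4) = -116*(-162)*2 = 18792*2 = 37584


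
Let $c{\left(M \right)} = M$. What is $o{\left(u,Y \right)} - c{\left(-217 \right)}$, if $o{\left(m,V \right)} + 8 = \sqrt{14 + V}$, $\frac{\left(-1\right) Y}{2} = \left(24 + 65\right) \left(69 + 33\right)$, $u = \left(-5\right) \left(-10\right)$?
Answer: $209 + i \sqrt{18142} \approx 209.0 + 134.69 i$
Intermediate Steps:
$u = 50$
$Y = -18156$ ($Y = - 2 \left(24 + 65\right) \left(69 + 33\right) = - 2 \cdot 89 \cdot 102 = \left(-2\right) 9078 = -18156$)
$o{\left(m,V \right)} = -8 + \sqrt{14 + V}$
$o{\left(u,Y \right)} - c{\left(-217 \right)} = \left(-8 + \sqrt{14 - 18156}\right) - -217 = \left(-8 + \sqrt{-18142}\right) + 217 = \left(-8 + i \sqrt{18142}\right) + 217 = 209 + i \sqrt{18142}$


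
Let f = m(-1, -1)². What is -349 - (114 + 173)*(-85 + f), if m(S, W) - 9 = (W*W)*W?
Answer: 5678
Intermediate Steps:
m(S, W) = 9 + W³ (m(S, W) = 9 + (W*W)*W = 9 + W²*W = 9 + W³)
f = 64 (f = (9 + (-1)³)² = (9 - 1)² = 8² = 64)
-349 - (114 + 173)*(-85 + f) = -349 - (114 + 173)*(-85 + 64) = -349 - 287*(-21) = -349 - 1*(-6027) = -349 + 6027 = 5678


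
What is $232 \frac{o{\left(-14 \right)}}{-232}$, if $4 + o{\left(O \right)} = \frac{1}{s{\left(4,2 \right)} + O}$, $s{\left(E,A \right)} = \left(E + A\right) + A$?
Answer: $\frac{25}{6} \approx 4.1667$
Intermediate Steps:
$s{\left(E,A \right)} = E + 2 A$ ($s{\left(E,A \right)} = \left(A + E\right) + A = E + 2 A$)
$o{\left(O \right)} = -4 + \frac{1}{8 + O}$ ($o{\left(O \right)} = -4 + \frac{1}{\left(4 + 2 \cdot 2\right) + O} = -4 + \frac{1}{\left(4 + 4\right) + O} = -4 + \frac{1}{8 + O}$)
$232 \frac{o{\left(-14 \right)}}{-232} = 232 \frac{\frac{1}{8 - 14} \left(-31 - -56\right)}{-232} = 232 \frac{-31 + 56}{-6} \left(- \frac{1}{232}\right) = 232 \left(- \frac{1}{6}\right) 25 \left(- \frac{1}{232}\right) = 232 \left(\left(- \frac{25}{6}\right) \left(- \frac{1}{232}\right)\right) = 232 \cdot \frac{25}{1392} = \frac{25}{6}$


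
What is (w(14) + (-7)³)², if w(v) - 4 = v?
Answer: 105625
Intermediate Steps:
w(v) = 4 + v
(w(14) + (-7)³)² = ((4 + 14) + (-7)³)² = (18 - 343)² = (-325)² = 105625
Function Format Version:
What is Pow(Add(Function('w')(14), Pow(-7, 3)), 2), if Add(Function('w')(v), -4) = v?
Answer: 105625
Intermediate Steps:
Function('w')(v) = Add(4, v)
Pow(Add(Function('w')(14), Pow(-7, 3)), 2) = Pow(Add(Add(4, 14), Pow(-7, 3)), 2) = Pow(Add(18, -343), 2) = Pow(-325, 2) = 105625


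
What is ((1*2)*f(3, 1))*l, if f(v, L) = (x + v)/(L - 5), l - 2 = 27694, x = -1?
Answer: -27696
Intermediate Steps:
l = 27696 (l = 2 + 27694 = 27696)
f(v, L) = (-1 + v)/(-5 + L) (f(v, L) = (-1 + v)/(L - 5) = (-1 + v)/(-5 + L))
((1*2)*f(3, 1))*l = ((1*2)*((-1 + 3)/(-5 + 1)))*27696 = (2*(2/(-4)))*27696 = (2*(-1/4*2))*27696 = (2*(-1/2))*27696 = -1*27696 = -27696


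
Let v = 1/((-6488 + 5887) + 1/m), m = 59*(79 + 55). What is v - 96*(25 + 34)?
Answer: -26912532226/4751505 ≈ -5664.0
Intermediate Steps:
m = 7906 (m = 59*134 = 7906)
v = -7906/4751505 (v = 1/((-6488 + 5887) + 1/7906) = 1/(-601 + 1/7906) = 1/(-4751505/7906) = -7906/4751505 ≈ -0.0016639)
v - 96*(25 + 34) = -7906/4751505 - 96*(25 + 34) = -7906/4751505 - 96*59 = -7906/4751505 - 5664 = -26912532226/4751505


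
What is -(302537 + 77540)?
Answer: -380077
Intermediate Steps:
-(302537 + 77540) = -1*380077 = -380077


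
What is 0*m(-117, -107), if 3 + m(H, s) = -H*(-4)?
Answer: 0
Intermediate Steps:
m(H, s) = -3 + 4*H (m(H, s) = -3 - H*(-4) = -3 + 4*H)
0*m(-117, -107) = 0*(-3 + 4*(-117)) = 0*(-3 - 468) = 0*(-471) = 0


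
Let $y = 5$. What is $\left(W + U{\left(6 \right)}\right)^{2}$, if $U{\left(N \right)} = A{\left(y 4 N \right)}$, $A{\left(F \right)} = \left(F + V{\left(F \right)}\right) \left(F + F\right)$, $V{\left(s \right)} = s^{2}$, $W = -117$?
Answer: $12143015610489$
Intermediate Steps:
$A{\left(F \right)} = 2 F \left(F + F^{2}\right)$ ($A{\left(F \right)} = \left(F + F^{2}\right) \left(F + F\right) = \left(F + F^{2}\right) 2 F = 2 F \left(F + F^{2}\right)$)
$U{\left(N \right)} = 800 N^{2} \left(1 + 20 N\right)$ ($U{\left(N \right)} = 2 \left(5 \cdot 4 N\right)^{2} \left(1 + 5 \cdot 4 N\right) = 2 \left(20 N\right)^{2} \left(1 + 20 N\right) = 2 \cdot 400 N^{2} \left(1 + 20 N\right) = 800 N^{2} \left(1 + 20 N\right)$)
$\left(W + U{\left(6 \right)}\right)^{2} = \left(-117 + 6^{2} \left(800 + 16000 \cdot 6\right)\right)^{2} = \left(-117 + 36 \left(800 + 96000\right)\right)^{2} = \left(-117 + 36 \cdot 96800\right)^{2} = \left(-117 + 3484800\right)^{2} = 3484683^{2} = 12143015610489$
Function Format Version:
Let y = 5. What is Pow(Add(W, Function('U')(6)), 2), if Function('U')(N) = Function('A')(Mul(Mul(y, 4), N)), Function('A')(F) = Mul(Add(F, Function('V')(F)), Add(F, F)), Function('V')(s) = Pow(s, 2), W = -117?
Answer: 12143015610489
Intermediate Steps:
Function('A')(F) = Mul(2, F, Add(F, Pow(F, 2))) (Function('A')(F) = Mul(Add(F, Pow(F, 2)), Add(F, F)) = Mul(Add(F, Pow(F, 2)), Mul(2, F)) = Mul(2, F, Add(F, Pow(F, 2))))
Function('U')(N) = Mul(800, Pow(N, 2), Add(1, Mul(20, N))) (Function('U')(N) = Mul(2, Pow(Mul(Mul(5, 4), N), 2), Add(1, Mul(Mul(5, 4), N))) = Mul(2, Pow(Mul(20, N), 2), Add(1, Mul(20, N))) = Mul(2, Mul(400, Pow(N, 2)), Add(1, Mul(20, N))) = Mul(800, Pow(N, 2), Add(1, Mul(20, N))))
Pow(Add(W, Function('U')(6)), 2) = Pow(Add(-117, Mul(Pow(6, 2), Add(800, Mul(16000, 6)))), 2) = Pow(Add(-117, Mul(36, Add(800, 96000))), 2) = Pow(Add(-117, Mul(36, 96800)), 2) = Pow(Add(-117, 3484800), 2) = Pow(3484683, 2) = 12143015610489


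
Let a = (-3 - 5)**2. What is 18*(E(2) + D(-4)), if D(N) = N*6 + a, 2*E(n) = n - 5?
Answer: 693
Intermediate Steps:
E(n) = -5/2 + n/2 (E(n) = (n - 5)/2 = (-5 + n)/2 = -5/2 + n/2)
a = 64 (a = (-8)**2 = 64)
D(N) = 64 + 6*N (D(N) = N*6 + 64 = 6*N + 64 = 64 + 6*N)
18*(E(2) + D(-4)) = 18*((-5/2 + (1/2)*2) + (64 + 6*(-4))) = 18*((-5/2 + 1) + (64 - 24)) = 18*(-3/2 + 40) = 18*(77/2) = 693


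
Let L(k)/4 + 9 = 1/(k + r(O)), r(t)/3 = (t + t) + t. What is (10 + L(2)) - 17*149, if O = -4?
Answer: -43505/17 ≈ -2559.1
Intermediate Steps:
r(t) = 9*t (r(t) = 3*((t + t) + t) = 3*(2*t + t) = 3*(3*t) = 9*t)
L(k) = -36 + 4/(-36 + k) (L(k) = -36 + 4/(k + 9*(-4)) = -36 + 4/(k - 36) = -36 + 4/(-36 + k))
(10 + L(2)) - 17*149 = (10 + 4*(325 - 9*2)/(-36 + 2)) - 17*149 = (10 + 4*(325 - 18)/(-34)) - 2533 = (10 + 4*(-1/34)*307) - 2533 = (10 - 614/17) - 2533 = -444/17 - 2533 = -43505/17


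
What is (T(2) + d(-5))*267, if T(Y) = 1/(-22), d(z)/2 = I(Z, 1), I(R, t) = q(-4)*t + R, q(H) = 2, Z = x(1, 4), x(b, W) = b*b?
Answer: 34977/22 ≈ 1589.9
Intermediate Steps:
x(b, W) = b²
Z = 1 (Z = 1² = 1)
I(R, t) = R + 2*t (I(R, t) = 2*t + R = R + 2*t)
d(z) = 6 (d(z) = 2*(1 + 2*1) = 2*(1 + 2) = 2*3 = 6)
T(Y) = -1/22 (T(Y) = 1*(-1/22) = -1/22)
(T(2) + d(-5))*267 = (-1/22 + 6)*267 = (131/22)*267 = 34977/22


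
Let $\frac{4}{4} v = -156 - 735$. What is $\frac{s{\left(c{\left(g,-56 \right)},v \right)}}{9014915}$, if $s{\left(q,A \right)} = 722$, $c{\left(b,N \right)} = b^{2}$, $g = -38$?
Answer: $\frac{722}{9014915} \approx 8.009 \cdot 10^{-5}$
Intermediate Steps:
$v = -891$ ($v = -156 - 735 = -891$)
$\frac{s{\left(c{\left(g,-56 \right)},v \right)}}{9014915} = \frac{722}{9014915}$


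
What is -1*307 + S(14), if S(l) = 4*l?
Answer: -251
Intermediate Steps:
-1*307 + S(14) = -1*307 + 4*14 = -307 + 56 = -251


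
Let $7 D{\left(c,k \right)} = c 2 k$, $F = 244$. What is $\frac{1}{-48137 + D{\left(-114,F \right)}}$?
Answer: $- \frac{7}{392591} \approx -1.783 \cdot 10^{-5}$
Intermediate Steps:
$D{\left(c,k \right)} = \frac{2 c k}{7}$ ($D{\left(c,k \right)} = \frac{c 2 k}{7} = \frac{2 c k}{7}$)
$\frac{1}{-48137 + D{\left(-114,F \right)}} = \frac{1}{-48137 + \frac{2}{7} \left(-114\right) 244} = \frac{1}{-48137 - \frac{55632}{7}} = \frac{1}{- \frac{392591}{7}} = - \frac{7}{392591}$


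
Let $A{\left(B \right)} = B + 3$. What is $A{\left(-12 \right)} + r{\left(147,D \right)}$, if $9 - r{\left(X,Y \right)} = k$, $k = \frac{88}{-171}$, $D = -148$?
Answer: $\frac{88}{171} \approx 0.51462$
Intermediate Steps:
$A{\left(B \right)} = 3 + B$
$k = - \frac{88}{171}$ ($k = 88 \left(- \frac{1}{171}\right) = - \frac{88}{171} \approx -0.51462$)
$r{\left(X,Y \right)} = \frac{1627}{171}$ ($r{\left(X,Y \right)} = 9 - - \frac{88}{171} = 9 + \frac{88}{171} = \frac{1627}{171}$)
$A{\left(-12 \right)} + r{\left(147,D \right)} = \left(3 - 12\right) + \frac{1627}{171} = -9 + \frac{1627}{171} = \frac{88}{171}$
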